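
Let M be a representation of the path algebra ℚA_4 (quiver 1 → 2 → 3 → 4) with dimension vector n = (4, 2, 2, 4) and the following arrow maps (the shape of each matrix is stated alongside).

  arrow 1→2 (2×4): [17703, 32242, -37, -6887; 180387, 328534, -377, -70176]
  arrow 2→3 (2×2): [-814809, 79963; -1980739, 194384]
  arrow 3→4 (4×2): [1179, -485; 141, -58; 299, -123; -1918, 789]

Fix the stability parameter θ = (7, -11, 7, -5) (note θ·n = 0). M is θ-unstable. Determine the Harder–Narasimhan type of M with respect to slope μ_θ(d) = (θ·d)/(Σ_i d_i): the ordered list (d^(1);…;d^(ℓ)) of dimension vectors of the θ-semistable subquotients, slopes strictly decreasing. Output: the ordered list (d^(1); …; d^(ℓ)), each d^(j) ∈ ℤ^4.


Interval decomposition of M: I[1,1]^2, I[1,4]^2, I[4,4]^2.
HN type (ℓ=4): μ^(1)=7; μ^(2)=1; μ^(3)=-2; μ^(4)=-5

((2, 0, 0, 0); (0, 0, 2, 2); (2, 2, 0, 0); (0, 0, 0, 2))


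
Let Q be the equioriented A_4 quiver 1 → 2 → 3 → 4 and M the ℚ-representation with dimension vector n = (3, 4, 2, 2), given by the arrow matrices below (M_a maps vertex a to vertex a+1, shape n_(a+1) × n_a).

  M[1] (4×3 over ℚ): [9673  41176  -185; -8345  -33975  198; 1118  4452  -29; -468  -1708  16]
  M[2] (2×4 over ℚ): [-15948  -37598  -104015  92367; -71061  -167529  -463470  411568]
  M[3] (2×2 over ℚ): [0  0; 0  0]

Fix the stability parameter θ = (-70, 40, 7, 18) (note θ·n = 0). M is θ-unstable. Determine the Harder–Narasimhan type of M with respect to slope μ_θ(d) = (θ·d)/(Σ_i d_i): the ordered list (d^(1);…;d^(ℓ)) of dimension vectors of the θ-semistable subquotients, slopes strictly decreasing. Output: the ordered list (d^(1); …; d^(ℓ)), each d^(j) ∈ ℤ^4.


Via rank(M_{q-1}∘⋯∘M_p): M ≅ I[1,2], I[1,3]^2, I[2,2], I[4,4]^2.
μ_θ-semistable layers: μ^(1)=40; μ^(2)=47/2; μ^(3)=18; μ^(4)=-70

((0, 2, 0, 0); (0, 2, 2, 0); (0, 0, 0, 2); (3, 0, 0, 0))


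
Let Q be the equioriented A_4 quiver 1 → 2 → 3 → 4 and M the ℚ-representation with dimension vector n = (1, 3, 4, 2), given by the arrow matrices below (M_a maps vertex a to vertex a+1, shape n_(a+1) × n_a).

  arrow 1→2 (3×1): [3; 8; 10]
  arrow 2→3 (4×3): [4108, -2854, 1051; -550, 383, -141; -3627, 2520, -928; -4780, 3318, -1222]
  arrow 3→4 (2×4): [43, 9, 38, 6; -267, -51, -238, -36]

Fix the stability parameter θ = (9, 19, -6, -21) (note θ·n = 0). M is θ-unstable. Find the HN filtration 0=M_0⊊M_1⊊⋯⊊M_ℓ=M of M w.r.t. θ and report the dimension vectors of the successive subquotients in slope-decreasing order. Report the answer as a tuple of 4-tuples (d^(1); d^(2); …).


Via rank(M_{q-1}∘⋯∘M_p): M ≅ I[1,4], I[2,3], I[2,4], I[3,3].
μ_θ-semistable layers: μ^(1)=13/2; μ^(2)=1/4; μ^(3)=-8/3; μ^(4)=-6

((0, 1, 1, 0); (1, 1, 1, 1); (0, 1, 1, 1); (0, 0, 1, 0))


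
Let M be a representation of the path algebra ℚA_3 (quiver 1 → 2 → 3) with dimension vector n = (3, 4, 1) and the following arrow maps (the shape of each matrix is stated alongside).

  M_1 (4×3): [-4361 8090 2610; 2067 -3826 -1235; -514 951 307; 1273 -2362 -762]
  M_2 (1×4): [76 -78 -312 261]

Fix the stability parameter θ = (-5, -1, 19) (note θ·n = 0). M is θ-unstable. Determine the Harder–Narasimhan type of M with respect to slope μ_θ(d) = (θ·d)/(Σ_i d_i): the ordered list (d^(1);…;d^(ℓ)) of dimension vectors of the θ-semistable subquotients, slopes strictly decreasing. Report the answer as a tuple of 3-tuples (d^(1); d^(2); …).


Barcode: M ≅ I[1,2]^2, I[1,3], I[2,2]. HN layers by μ_θ (3 steps, strictly decreasing):
  μ^(1)=19; μ^(2)=-1; μ^(3)=-5

((0, 0, 1); (0, 4, 0); (3, 0, 0))


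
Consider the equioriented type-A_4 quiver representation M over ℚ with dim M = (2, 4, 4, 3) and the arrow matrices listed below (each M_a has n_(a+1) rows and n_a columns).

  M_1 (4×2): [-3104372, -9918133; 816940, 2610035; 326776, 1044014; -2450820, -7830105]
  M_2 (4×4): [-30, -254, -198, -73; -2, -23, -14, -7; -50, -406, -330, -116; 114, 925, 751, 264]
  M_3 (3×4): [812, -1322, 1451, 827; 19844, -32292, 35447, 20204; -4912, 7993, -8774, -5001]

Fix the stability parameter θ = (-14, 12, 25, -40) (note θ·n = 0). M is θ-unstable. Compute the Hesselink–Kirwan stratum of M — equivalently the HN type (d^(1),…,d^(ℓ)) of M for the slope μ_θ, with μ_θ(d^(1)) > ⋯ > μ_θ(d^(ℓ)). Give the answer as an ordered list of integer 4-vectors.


Barcode: M ≅ I[1,1], I[1,4], I[2,3], I[2,4]^2. HN layers by μ_θ (4 steps, strictly decreasing):
  μ^(1)=25; μ^(2)=12; μ^(3)=-1; μ^(4)=-14

((0, 0, 1, 0); (0, 1, 0, 0); (0, 3, 3, 3); (2, 0, 0, 0))


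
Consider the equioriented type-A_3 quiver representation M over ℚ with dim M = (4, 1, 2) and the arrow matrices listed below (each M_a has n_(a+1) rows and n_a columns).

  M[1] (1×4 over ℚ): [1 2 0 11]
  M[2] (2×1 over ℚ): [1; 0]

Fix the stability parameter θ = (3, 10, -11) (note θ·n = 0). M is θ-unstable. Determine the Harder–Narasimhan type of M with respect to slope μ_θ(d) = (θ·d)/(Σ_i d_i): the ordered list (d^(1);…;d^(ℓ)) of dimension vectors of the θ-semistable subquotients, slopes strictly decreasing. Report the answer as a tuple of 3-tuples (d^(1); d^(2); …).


Via rank(M_{q-1}∘⋯∘M_p): M ≅ I[1,1]^3, I[1,3], I[3,3].
μ_θ-semistable layers: μ^(1)=3; μ^(2)=2/3; μ^(3)=-11

((3, 0, 0); (1, 1, 1); (0, 0, 1))


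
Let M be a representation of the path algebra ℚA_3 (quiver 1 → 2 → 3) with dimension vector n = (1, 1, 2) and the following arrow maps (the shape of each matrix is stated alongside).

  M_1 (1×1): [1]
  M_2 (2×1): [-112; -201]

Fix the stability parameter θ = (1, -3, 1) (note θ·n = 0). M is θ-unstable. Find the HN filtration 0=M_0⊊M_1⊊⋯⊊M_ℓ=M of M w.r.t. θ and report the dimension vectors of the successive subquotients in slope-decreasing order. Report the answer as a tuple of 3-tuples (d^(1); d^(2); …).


Barcode: M ≅ I[1,3], I[3,3]. HN layers by μ_θ (2 steps, strictly decreasing):
  μ^(1)=1; μ^(2)=-1

((0, 0, 2); (1, 1, 0))


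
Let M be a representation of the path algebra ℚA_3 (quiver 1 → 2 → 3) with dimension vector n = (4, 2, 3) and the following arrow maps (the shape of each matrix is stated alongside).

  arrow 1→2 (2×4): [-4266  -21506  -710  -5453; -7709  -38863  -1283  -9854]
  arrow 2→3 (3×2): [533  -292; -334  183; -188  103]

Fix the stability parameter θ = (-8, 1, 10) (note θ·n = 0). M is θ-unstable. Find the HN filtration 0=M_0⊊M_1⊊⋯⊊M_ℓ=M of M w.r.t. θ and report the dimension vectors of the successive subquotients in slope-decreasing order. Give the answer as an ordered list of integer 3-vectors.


Via rank(M_{q-1}∘⋯∘M_p): M ≅ I[1,1]^2, I[1,3]^2, I[3,3].
μ_θ-semistable layers: μ^(1)=10; μ^(2)=1; μ^(3)=-8

((0, 0, 3); (0, 2, 0); (4, 0, 0))


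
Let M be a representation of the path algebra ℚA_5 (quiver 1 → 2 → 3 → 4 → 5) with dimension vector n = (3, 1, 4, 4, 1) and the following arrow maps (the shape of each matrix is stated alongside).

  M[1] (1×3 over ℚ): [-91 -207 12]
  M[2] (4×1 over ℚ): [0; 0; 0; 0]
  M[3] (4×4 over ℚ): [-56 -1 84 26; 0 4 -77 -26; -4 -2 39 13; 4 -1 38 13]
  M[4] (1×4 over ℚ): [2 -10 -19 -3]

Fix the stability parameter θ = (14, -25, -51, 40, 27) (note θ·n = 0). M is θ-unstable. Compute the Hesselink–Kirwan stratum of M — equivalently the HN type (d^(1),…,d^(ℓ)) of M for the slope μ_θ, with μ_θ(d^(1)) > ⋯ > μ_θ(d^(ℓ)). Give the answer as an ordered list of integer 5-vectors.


Via rank(M_{q-1}∘⋯∘M_p): M ≅ I[1,1]^2, I[1,2], I[3,3], I[3,4]^2, I[3,5], I[4,4].
μ_θ-semistable layers: μ^(1)=40; μ^(2)=67/2; μ^(3)=14; μ^(4)=-11/2; μ^(5)=-51

((0, 0, 0, 3, 0); (0, 0, 0, 1, 1); (2, 0, 0, 0, 0); (1, 1, 0, 0, 0); (0, 0, 4, 0, 0))


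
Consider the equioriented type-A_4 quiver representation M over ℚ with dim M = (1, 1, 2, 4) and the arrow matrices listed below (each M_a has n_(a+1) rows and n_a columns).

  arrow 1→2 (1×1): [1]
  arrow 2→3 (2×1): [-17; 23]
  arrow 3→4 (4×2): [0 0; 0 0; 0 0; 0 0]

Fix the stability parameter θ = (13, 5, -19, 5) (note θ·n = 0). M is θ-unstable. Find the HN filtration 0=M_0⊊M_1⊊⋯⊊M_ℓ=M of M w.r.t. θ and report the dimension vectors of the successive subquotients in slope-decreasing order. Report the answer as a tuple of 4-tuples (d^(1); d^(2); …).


Via rank(M_{q-1}∘⋯∘M_p): M ≅ I[1,3], I[3,3], I[4,4]^4.
μ_θ-semistable layers: μ^(1)=5; μ^(2)=-1/3; μ^(3)=-19

((0, 0, 0, 4); (1, 1, 1, 0); (0, 0, 1, 0))


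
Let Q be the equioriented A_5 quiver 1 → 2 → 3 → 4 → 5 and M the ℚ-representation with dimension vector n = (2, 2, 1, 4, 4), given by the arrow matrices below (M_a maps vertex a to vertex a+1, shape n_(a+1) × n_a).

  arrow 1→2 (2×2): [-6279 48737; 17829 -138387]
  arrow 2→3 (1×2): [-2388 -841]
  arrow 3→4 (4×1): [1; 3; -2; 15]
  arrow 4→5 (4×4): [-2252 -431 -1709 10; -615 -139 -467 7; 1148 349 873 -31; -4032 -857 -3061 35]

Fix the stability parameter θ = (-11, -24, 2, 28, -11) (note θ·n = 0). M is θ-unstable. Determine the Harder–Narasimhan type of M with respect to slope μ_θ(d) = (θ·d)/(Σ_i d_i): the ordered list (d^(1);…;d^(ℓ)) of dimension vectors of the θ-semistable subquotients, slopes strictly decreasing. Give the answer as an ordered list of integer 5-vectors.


Interval decomposition of M: I[1,1], I[1,5], I[2,2], I[4,4], I[4,5]^2, I[5,5].
HN type (ℓ=6): μ^(1)=28; μ^(2)=17/2; μ^(3)=2; μ^(4)=-11; μ^(5)=-35/2; μ^(6)=-24

((0, 0, 0, 1, 0); (0, 0, 0, 3, 3); (0, 0, 1, 0, 0); (1, 0, 0, 0, 1); (1, 1, 0, 0, 0); (0, 1, 0, 0, 0))


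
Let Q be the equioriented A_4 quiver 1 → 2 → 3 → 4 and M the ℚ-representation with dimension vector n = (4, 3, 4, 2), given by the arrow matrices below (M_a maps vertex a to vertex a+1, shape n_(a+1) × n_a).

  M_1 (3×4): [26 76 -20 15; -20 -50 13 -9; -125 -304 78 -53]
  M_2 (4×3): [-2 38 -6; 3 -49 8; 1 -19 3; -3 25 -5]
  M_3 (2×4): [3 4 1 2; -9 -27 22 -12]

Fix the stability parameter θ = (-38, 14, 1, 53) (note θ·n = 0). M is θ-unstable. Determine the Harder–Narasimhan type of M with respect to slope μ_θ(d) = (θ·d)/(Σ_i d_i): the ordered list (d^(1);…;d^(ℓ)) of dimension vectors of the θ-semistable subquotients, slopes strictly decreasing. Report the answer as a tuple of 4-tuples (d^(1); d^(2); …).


Via rank(M_{q-1}∘⋯∘M_p): M ≅ I[1,1], I[1,2], I[1,4]^2, I[3,3]^2.
μ_θ-semistable layers: μ^(1)=53; μ^(2)=14; μ^(3)=15/2; μ^(4)=1; μ^(5)=-38

((0, 0, 0, 2); (0, 1, 0, 0); (0, 2, 2, 0); (0, 0, 2, 0); (4, 0, 0, 0))


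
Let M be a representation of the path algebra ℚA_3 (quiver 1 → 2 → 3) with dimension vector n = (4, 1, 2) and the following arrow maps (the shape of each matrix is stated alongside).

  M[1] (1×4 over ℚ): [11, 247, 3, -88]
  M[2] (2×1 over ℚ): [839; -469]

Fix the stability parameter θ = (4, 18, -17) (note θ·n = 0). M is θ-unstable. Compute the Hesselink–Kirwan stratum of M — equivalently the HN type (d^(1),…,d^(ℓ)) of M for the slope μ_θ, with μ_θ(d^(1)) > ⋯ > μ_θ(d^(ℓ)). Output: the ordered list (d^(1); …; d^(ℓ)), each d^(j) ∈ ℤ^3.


Via rank(M_{q-1}∘⋯∘M_p): M ≅ I[1,1]^3, I[1,3], I[3,3].
μ_θ-semistable layers: μ^(1)=4; μ^(2)=5/3; μ^(3)=-17

((3, 0, 0); (1, 1, 1); (0, 0, 1))


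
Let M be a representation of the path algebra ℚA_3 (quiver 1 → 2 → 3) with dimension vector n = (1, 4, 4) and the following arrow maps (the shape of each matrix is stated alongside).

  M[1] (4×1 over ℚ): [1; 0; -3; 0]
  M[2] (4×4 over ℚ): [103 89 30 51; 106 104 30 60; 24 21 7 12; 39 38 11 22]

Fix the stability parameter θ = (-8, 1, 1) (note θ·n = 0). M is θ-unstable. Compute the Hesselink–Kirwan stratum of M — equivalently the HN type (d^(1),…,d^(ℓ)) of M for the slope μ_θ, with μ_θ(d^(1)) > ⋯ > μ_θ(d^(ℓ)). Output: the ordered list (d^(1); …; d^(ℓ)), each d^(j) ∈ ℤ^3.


Interval decomposition of M: I[1,3], I[2,2], I[2,3]^2, I[3,3].
HN type (ℓ=2): μ^(1)=1; μ^(2)=-8

((0, 4, 4); (1, 0, 0))


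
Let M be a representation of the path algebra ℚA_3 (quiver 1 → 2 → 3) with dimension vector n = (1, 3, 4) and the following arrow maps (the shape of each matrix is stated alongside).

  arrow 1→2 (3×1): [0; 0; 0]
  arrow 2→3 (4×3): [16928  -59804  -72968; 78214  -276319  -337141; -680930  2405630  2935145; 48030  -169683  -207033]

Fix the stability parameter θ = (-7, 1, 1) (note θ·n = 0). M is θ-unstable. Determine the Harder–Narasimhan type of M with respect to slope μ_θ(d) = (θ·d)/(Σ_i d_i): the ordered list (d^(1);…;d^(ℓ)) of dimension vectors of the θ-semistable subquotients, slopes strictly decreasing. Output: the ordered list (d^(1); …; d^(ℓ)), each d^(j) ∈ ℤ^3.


Barcode: M ≅ I[1,1], I[2,2], I[2,3]^2, I[3,3]^2. HN layers by μ_θ (2 steps, strictly decreasing):
  μ^(1)=1; μ^(2)=-7

((0, 3, 4); (1, 0, 0))


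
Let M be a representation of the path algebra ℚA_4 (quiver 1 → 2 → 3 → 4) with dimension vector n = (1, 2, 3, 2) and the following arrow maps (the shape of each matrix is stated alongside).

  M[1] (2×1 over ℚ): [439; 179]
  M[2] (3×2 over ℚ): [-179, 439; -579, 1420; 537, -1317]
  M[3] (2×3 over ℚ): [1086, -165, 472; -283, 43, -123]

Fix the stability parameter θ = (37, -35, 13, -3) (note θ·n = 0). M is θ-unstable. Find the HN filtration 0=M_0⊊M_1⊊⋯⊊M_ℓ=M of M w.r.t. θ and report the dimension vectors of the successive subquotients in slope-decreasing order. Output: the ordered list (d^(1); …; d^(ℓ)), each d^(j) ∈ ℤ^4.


Via rank(M_{q-1}∘⋯∘M_p): M ≅ I[1,4], I[2,3], I[3,4].
μ_θ-semistable layers: μ^(1)=13; μ^(2)=5; μ^(3)=1; μ^(4)=-35

((0, 0, 1, 0); (0, 0, 2, 2); (1, 1, 0, 0); (0, 1, 0, 0))


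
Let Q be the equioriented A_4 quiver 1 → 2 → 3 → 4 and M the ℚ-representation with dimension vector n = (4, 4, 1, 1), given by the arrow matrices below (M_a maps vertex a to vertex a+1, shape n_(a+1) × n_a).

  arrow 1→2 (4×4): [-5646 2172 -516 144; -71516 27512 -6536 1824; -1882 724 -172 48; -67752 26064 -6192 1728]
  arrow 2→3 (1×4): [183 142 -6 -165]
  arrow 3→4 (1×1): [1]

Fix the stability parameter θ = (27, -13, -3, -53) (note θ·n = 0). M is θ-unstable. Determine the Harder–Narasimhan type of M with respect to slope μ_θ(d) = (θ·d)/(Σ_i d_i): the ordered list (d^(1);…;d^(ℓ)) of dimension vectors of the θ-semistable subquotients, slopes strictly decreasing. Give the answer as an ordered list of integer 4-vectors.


Interval decomposition of M: I[1,1]^3, I[1,4], I[2,2]^3.
HN type (ℓ=3): μ^(1)=27; μ^(2)=-21/2; μ^(3)=-13

((3, 0, 0, 0); (1, 1, 1, 1); (0, 3, 0, 0))


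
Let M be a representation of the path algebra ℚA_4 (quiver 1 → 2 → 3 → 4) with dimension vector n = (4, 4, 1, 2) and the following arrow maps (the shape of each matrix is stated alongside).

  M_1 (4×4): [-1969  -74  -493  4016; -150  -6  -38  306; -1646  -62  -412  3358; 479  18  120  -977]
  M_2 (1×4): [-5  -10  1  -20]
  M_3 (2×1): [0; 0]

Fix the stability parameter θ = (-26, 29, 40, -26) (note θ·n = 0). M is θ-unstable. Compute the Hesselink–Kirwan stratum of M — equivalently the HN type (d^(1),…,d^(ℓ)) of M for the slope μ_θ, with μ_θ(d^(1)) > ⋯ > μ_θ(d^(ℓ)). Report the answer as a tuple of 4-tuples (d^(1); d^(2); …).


Via rank(M_{q-1}∘⋯∘M_p): M ≅ I[1,2]^3, I[1,3], I[4,4]^2.
μ_θ-semistable layers: μ^(1)=40; μ^(2)=29; μ^(3)=-26

((0, 0, 1, 0); (0, 4, 0, 0); (4, 0, 0, 2))


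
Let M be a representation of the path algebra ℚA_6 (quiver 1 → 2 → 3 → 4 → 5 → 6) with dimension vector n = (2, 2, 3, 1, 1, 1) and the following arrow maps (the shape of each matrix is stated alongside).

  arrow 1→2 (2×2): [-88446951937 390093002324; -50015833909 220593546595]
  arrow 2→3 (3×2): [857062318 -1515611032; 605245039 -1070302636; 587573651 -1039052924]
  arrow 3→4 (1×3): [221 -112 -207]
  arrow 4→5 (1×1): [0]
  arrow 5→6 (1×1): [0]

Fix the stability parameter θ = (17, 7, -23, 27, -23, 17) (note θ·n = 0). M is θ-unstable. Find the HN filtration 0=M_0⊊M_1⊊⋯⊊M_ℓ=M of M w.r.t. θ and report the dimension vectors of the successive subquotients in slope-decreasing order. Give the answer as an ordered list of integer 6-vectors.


Via rank(M_{q-1}∘⋯∘M_p): M ≅ I[1,2], I[1,4], I[3,3]^2, I[5,5], I[6,6].
μ_θ-semistable layers: μ^(1)=27; μ^(2)=17; μ^(3)=12; μ^(4)=1/3; μ^(5)=-23

((0, 0, 0, 1, 0, 0); (0, 0, 0, 0, 0, 1); (1, 1, 0, 0, 0, 0); (1, 1, 1, 0, 0, 0); (0, 0, 2, 0, 1, 0))


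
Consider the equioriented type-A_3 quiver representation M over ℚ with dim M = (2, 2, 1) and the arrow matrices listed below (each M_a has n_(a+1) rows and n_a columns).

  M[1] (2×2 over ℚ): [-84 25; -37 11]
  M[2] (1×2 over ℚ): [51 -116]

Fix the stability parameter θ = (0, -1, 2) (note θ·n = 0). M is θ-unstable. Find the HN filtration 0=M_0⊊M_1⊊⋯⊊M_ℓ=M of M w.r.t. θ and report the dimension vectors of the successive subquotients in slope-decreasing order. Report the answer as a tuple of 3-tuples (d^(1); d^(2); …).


Via rank(M_{q-1}∘⋯∘M_p): M ≅ I[1,2], I[1,3].
μ_θ-semistable layers: μ^(1)=2; μ^(2)=-1/2

((0, 0, 1); (2, 2, 0))


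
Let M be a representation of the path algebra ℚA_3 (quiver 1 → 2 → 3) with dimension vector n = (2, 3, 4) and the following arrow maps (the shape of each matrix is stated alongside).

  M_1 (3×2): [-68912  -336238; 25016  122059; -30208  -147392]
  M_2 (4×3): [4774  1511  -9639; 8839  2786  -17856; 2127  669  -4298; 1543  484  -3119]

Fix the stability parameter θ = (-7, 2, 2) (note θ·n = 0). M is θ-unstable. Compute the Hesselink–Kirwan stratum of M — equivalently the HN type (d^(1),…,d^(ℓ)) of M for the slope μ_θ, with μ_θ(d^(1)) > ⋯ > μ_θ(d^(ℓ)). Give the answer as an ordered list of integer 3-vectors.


Barcode: M ≅ I[1,1], I[1,3], I[2,3]^2, I[3,3]. HN layers by μ_θ (2 steps, strictly decreasing):
  μ^(1)=2; μ^(2)=-7

((0, 3, 4); (2, 0, 0))


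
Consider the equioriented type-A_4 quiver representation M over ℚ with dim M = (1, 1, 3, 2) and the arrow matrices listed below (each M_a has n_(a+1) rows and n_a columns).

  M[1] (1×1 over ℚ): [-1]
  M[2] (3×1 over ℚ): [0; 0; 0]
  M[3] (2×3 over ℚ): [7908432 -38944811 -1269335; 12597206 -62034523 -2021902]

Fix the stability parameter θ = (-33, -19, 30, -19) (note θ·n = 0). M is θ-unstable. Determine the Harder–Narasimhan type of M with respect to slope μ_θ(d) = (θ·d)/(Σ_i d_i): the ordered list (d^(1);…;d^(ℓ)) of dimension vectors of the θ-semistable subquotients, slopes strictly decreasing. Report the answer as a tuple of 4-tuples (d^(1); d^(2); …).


Via rank(M_{q-1}∘⋯∘M_p): M ≅ I[1,2], I[3,3], I[3,4]^2.
μ_θ-semistable layers: μ^(1)=30; μ^(2)=11/2; μ^(3)=-19; μ^(4)=-33

((0, 0, 1, 0); (0, 0, 2, 2); (0, 1, 0, 0); (1, 0, 0, 0))


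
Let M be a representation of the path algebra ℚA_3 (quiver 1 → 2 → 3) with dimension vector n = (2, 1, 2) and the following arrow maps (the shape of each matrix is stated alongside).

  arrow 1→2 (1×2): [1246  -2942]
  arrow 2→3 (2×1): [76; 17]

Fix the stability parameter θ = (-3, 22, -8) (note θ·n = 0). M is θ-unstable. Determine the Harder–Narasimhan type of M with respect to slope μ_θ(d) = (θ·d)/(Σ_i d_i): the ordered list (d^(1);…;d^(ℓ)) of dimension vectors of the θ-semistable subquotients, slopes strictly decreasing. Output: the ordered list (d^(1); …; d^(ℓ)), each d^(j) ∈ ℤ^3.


Barcode: M ≅ I[1,1], I[1,3], I[3,3]. HN layers by μ_θ (3 steps, strictly decreasing):
  μ^(1)=7; μ^(2)=-3; μ^(3)=-8

((0, 1, 1); (2, 0, 0); (0, 0, 1))


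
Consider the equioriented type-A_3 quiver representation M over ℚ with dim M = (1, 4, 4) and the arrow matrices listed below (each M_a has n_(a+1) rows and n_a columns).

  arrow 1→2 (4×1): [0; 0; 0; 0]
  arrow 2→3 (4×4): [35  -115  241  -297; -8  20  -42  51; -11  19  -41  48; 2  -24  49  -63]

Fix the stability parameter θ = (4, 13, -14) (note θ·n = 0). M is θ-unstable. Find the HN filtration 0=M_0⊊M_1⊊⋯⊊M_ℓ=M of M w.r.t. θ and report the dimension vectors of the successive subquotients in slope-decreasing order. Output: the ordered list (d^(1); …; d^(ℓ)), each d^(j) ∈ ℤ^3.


Interval decomposition of M: I[1,1], I[2,2], I[2,3]^3, I[3,3].
HN type (ℓ=4): μ^(1)=13; μ^(2)=4; μ^(3)=-1/2; μ^(4)=-14

((0, 1, 0); (1, 0, 0); (0, 3, 3); (0, 0, 1))


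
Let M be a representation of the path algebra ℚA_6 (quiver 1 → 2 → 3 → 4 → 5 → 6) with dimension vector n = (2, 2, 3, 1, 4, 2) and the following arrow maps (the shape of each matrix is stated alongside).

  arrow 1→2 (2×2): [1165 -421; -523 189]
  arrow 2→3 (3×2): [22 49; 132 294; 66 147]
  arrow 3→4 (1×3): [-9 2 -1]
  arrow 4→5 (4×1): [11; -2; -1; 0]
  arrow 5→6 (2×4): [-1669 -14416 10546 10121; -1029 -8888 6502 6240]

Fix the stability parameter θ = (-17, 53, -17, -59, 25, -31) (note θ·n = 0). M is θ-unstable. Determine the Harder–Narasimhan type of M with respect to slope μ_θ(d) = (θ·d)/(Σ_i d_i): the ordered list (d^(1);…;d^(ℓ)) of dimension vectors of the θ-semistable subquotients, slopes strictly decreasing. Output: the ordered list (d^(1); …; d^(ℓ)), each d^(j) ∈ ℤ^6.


Interval decomposition of M: I[1,2], I[1,3], I[3,3], I[3,6], I[5,5]^2, I[5,6].
HN type (ℓ=6): μ^(1)=53; μ^(2)=25; μ^(3)=18; μ^(4)=-3; μ^(5)=-17; μ^(6)=-38

((0, 1, 0, 0, 0, 0); (0, 0, 0, 0, 2, 0); (0, 1, 1, 0, 0, 0); (0, 0, 0, 0, 2, 2); (2, 0, 1, 0, 0, 0); (0, 0, 1, 1, 0, 0))


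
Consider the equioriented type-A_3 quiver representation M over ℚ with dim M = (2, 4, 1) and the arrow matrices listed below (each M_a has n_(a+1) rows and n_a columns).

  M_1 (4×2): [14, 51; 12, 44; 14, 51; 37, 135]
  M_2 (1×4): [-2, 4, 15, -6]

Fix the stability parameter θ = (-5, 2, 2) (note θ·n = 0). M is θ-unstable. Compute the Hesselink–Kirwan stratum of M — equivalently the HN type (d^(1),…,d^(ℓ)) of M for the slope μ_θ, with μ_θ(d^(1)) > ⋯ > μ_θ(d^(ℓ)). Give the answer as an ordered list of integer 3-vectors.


Barcode: M ≅ I[1,2], I[1,3], I[2,2]^2. HN layers by μ_θ (2 steps, strictly decreasing):
  μ^(1)=2; μ^(2)=-5

((0, 4, 1); (2, 0, 0))


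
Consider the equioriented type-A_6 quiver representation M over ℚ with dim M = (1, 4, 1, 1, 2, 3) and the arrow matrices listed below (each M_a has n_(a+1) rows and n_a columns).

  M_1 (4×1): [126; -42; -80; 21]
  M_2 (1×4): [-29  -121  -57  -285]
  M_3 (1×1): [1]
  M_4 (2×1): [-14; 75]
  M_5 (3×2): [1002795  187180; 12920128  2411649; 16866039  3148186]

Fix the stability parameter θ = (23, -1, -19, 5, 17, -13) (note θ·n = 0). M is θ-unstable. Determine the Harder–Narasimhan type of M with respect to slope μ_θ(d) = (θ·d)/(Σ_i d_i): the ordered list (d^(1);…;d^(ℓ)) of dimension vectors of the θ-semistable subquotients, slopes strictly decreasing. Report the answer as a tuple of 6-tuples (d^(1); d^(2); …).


Via rank(M_{q-1}∘⋯∘M_p): M ≅ I[1,6], I[2,2]^3, I[5,6], I[6,6].
μ_θ-semistable layers: μ^(1)=3; μ^(2)=2; μ^(3)=1; μ^(4)=-1; μ^(5)=-13

((0, 0, 0, 1, 1, 1); (0, 0, 0, 0, 1, 1); (1, 1, 1, 0, 0, 0); (0, 3, 0, 0, 0, 0); (0, 0, 0, 0, 0, 1))


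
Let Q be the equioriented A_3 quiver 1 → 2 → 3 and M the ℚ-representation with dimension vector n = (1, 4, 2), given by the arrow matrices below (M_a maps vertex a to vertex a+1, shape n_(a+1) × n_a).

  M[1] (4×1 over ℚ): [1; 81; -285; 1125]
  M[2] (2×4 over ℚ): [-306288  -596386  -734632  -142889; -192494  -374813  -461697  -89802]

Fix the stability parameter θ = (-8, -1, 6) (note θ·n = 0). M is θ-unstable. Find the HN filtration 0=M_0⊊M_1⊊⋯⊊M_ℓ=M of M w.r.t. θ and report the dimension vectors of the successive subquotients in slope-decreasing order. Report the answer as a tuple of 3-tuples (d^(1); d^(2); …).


Via rank(M_{q-1}∘⋯∘M_p): M ≅ I[1,3], I[2,2]^2, I[2,3].
μ_θ-semistable layers: μ^(1)=6; μ^(2)=-1; μ^(3)=-8

((0, 0, 2); (0, 4, 0); (1, 0, 0))


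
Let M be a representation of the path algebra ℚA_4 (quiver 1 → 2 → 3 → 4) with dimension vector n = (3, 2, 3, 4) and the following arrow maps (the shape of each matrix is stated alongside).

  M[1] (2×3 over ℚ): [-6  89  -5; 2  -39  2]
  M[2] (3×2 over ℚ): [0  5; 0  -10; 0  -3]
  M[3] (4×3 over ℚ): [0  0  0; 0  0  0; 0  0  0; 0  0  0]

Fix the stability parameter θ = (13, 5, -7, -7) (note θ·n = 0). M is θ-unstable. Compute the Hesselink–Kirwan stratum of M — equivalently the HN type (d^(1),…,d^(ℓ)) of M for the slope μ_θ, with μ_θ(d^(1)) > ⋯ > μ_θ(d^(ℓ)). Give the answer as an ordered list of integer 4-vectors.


Via rank(M_{q-1}∘⋯∘M_p): M ≅ I[1,1], I[1,2], I[1,3], I[3,3]^2, I[4,4]^4.
μ_θ-semistable layers: μ^(1)=13; μ^(2)=9; μ^(3)=11/3; μ^(4)=-7

((1, 0, 0, 0); (1, 1, 0, 0); (1, 1, 1, 0); (0, 0, 2, 4))


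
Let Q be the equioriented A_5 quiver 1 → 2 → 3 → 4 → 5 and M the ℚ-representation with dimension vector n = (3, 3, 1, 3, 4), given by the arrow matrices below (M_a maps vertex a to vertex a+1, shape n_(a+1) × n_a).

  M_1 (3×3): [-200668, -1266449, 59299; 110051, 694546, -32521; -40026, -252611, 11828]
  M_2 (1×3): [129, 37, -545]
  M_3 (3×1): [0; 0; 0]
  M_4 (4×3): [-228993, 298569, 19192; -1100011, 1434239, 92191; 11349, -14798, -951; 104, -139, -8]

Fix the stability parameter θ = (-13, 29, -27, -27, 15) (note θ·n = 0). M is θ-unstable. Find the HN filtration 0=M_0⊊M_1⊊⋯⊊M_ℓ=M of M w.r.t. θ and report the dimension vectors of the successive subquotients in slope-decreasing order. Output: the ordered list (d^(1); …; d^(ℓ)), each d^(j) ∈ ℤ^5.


Via rank(M_{q-1}∘⋯∘M_p): M ≅ I[1,2]^2, I[1,3], I[4,5]^3, I[5,5].
μ_θ-semistable layers: μ^(1)=29; μ^(2)=15; μ^(3)=1; μ^(4)=-13; μ^(5)=-27

((0, 2, 0, 0, 0); (0, 0, 0, 0, 4); (0, 1, 1, 0, 0); (3, 0, 0, 0, 0); (0, 0, 0, 3, 0))


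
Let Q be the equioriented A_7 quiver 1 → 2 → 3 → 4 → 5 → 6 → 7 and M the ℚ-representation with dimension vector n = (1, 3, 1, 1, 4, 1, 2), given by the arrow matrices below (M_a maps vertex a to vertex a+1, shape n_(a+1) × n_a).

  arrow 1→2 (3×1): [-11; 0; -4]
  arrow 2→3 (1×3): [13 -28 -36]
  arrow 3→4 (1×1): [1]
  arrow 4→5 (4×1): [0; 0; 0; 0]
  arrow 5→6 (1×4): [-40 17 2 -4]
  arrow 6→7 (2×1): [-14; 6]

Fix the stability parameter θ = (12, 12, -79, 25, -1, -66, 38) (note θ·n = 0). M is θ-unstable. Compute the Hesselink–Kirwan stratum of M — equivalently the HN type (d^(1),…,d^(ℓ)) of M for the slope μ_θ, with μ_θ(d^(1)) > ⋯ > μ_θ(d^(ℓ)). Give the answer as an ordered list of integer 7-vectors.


Barcode: M ≅ I[1,4], I[2,2]^2, I[5,5]^3, I[5,7], I[7,7]. HN layers by μ_θ (6 steps, strictly decreasing):
  μ^(1)=38; μ^(2)=25; μ^(3)=12; μ^(4)=-1; μ^(5)=-55/3; μ^(6)=-67/2

((0, 0, 0, 0, 0, 0, 2); (0, 0, 0, 1, 0, 0, 0); (0, 2, 0, 0, 0, 0, 0); (0, 0, 0, 0, 3, 0, 0); (1, 1, 1, 0, 0, 0, 0); (0, 0, 0, 0, 1, 1, 0))


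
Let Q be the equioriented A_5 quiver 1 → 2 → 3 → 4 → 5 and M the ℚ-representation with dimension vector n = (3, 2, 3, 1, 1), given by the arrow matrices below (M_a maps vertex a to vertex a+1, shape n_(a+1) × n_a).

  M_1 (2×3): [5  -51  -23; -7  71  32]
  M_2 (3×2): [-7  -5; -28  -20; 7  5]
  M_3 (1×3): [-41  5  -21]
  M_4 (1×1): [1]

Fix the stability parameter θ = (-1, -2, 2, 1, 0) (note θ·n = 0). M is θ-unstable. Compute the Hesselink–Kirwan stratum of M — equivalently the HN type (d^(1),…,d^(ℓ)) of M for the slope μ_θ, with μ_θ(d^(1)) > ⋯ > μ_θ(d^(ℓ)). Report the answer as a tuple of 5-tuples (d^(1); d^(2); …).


Via rank(M_{q-1}∘⋯∘M_p): M ≅ I[1,1], I[1,2], I[1,3], I[3,3], I[3,5].
μ_θ-semistable layers: μ^(1)=2; μ^(2)=1; μ^(3)=-1; μ^(4)=-3/2

((0, 0, 2, 0, 0); (0, 0, 1, 1, 1); (1, 0, 0, 0, 0); (2, 2, 0, 0, 0))


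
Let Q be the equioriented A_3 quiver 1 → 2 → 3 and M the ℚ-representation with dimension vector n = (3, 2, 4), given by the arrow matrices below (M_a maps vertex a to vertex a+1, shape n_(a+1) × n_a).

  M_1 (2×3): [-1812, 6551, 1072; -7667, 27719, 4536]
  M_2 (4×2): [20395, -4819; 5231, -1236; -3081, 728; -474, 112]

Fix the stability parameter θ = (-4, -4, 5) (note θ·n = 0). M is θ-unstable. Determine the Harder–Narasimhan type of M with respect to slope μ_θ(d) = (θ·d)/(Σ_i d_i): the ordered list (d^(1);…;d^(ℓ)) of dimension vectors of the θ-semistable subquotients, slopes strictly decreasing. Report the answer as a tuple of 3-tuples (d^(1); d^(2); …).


Barcode: M ≅ I[1,1], I[1,3]^2, I[3,3]^2. HN layers by μ_θ (2 steps, strictly decreasing):
  μ^(1)=5; μ^(2)=-4

((0, 0, 4); (3, 2, 0))


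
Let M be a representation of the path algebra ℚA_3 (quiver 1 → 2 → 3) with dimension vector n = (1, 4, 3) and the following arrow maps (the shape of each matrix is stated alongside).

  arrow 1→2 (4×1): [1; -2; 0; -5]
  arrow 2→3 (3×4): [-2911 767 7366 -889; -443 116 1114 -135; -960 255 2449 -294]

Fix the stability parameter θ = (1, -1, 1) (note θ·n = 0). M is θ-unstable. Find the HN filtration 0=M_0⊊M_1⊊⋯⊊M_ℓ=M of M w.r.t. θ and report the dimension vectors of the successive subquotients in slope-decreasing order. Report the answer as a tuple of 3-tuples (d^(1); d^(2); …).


Via rank(M_{q-1}∘⋯∘M_p): M ≅ I[1,2], I[2,3]^3.
μ_θ-semistable layers: μ^(1)=1; μ^(2)=0; μ^(3)=-1

((0, 0, 3); (1, 1, 0); (0, 3, 0))


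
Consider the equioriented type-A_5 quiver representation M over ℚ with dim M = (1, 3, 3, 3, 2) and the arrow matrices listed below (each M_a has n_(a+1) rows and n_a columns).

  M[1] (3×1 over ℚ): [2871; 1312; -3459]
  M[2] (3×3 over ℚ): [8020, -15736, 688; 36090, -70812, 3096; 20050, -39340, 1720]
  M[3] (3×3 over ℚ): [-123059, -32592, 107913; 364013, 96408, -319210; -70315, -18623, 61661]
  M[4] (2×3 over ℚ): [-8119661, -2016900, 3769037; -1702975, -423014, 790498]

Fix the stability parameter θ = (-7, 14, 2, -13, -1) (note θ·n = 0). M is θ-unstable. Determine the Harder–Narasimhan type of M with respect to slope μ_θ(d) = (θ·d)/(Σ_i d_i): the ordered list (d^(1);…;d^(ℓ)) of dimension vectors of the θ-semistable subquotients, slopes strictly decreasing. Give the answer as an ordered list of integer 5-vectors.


Barcode: M ≅ I[1,5], I[2,2]^2, I[3,4], I[3,5]. HN layers by μ_θ (5 steps, strictly decreasing):
  μ^(1)=14; μ^(2)=1/2; μ^(3)=-1; μ^(4)=-11/2; μ^(5)=-7

((0, 2, 0, 0, 0); (0, 1, 1, 1, 1); (0, 0, 0, 0, 1); (0, 0, 2, 2, 0); (1, 0, 0, 0, 0))


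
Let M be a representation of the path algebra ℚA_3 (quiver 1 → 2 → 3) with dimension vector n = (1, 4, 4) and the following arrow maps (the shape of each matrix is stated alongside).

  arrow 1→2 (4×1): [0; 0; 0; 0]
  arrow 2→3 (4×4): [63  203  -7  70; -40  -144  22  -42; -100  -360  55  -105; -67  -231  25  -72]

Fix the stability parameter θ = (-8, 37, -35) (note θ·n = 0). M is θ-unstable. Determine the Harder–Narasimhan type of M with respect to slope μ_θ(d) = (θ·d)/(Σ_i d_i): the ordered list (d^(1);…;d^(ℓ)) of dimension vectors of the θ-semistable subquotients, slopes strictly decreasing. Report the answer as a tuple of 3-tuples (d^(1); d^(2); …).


Interval decomposition of M: I[1,1], I[2,2]^2, I[2,3]^2, I[3,3]^2.
HN type (ℓ=4): μ^(1)=37; μ^(2)=1; μ^(3)=-8; μ^(4)=-35

((0, 2, 0); (0, 2, 2); (1, 0, 0); (0, 0, 2))


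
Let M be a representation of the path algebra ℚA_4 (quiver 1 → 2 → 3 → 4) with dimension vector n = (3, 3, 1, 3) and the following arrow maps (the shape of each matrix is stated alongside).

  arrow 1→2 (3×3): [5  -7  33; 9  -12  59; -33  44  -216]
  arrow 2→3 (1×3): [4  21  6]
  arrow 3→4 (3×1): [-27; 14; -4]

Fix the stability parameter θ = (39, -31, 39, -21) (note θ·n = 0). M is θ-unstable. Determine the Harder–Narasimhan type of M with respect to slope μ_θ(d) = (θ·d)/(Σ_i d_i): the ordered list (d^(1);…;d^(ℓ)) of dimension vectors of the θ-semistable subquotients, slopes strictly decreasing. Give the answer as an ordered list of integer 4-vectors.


Via rank(M_{q-1}∘⋯∘M_p): M ≅ I[1,2]^2, I[1,4], I[4,4]^2.
μ_θ-semistable layers: μ^(1)=9; μ^(2)=4; μ^(3)=-21

((0, 0, 1, 1); (3, 3, 0, 0); (0, 0, 0, 2))


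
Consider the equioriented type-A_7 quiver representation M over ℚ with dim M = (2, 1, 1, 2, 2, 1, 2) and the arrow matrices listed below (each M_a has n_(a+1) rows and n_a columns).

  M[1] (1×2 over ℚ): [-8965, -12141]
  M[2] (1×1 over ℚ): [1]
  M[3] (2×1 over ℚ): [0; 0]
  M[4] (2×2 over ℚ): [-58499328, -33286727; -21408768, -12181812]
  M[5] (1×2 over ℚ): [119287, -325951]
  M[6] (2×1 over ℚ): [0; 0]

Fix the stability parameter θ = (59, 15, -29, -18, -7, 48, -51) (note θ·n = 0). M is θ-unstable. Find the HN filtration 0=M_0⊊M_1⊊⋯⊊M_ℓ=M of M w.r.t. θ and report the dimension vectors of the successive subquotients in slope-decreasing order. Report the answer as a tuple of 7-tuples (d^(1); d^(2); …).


Via rank(M_{q-1}∘⋯∘M_p): M ≅ I[1,1], I[1,3], I[4,4], I[4,6], I[5,5], I[7,7]^2.
μ_θ-semistable layers: μ^(1)=59; μ^(2)=48; μ^(3)=15; μ^(4)=-7; μ^(5)=-18; μ^(6)=-51

((1, 0, 0, 0, 0, 0, 0); (0, 0, 0, 0, 0, 1, 0); (1, 1, 1, 0, 0, 0, 0); (0, 0, 0, 0, 2, 0, 0); (0, 0, 0, 2, 0, 0, 0); (0, 0, 0, 0, 0, 0, 2))


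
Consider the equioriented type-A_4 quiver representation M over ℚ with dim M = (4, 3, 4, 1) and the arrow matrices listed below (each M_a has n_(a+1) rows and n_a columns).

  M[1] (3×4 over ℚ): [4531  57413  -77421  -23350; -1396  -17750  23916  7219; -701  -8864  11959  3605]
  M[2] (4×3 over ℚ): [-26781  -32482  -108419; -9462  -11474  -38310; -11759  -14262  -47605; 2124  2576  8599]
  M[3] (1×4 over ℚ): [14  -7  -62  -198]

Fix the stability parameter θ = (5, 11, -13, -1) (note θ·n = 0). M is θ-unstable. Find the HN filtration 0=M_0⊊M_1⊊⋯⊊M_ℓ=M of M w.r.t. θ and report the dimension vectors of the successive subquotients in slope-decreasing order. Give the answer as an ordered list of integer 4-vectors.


Interval decomposition of M: I[1,1], I[1,3]^2, I[1,4], I[3,3].
HN type (ℓ=4): μ^(1)=5; μ^(2)=1; μ^(3)=1/2; μ^(4)=-13

((1, 0, 0, 0); (2, 2, 2, 0); (1, 1, 1, 1); (0, 0, 1, 0))


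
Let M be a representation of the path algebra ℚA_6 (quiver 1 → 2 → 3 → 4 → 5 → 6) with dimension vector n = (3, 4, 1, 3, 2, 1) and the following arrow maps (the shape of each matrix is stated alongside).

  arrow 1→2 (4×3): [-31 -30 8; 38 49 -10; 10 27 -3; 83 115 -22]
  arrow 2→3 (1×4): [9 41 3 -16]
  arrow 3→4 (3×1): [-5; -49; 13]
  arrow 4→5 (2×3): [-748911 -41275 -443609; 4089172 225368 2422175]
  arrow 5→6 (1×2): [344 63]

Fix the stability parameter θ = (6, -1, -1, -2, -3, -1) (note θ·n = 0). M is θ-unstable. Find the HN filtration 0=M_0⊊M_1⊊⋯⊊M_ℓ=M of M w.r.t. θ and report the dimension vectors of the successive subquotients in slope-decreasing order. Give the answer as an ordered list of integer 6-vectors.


Barcode: M ≅ I[1,2]^2, I[1,6], I[2,2], I[4,4], I[4,5]. HN layers by μ_θ (5 steps, strictly decreasing):
  μ^(1)=5/2; μ^(2)=-1/3; μ^(3)=-1; μ^(4)=-2; μ^(5)=-5/2

((2, 2, 0, 0, 0, 0); (1, 1, 1, 1, 1, 1); (0, 1, 0, 0, 0, 0); (0, 0, 0, 1, 0, 0); (0, 0, 0, 1, 1, 0))


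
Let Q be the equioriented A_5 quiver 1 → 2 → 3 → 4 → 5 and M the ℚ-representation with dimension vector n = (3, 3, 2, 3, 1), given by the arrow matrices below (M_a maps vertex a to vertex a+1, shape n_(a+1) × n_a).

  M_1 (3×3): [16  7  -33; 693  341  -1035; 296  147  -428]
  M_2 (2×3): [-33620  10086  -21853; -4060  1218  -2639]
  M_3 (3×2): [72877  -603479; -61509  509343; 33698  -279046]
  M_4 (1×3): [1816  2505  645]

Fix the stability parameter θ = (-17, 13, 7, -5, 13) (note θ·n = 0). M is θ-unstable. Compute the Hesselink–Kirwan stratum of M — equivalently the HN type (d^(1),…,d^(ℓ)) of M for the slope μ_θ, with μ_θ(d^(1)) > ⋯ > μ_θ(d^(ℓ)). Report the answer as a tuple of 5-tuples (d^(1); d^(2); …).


Barcode: M ≅ I[1,2]^2, I[1,3], I[3,5], I[4,4]^2. HN layers by μ_θ (5 steps, strictly decreasing):
  μ^(1)=13; μ^(2)=10; μ^(3)=1; μ^(4)=-5; μ^(5)=-17

((0, 2, 0, 0, 1); (0, 1, 1, 0, 0); (0, 0, 1, 1, 0); (0, 0, 0, 2, 0); (3, 0, 0, 0, 0))


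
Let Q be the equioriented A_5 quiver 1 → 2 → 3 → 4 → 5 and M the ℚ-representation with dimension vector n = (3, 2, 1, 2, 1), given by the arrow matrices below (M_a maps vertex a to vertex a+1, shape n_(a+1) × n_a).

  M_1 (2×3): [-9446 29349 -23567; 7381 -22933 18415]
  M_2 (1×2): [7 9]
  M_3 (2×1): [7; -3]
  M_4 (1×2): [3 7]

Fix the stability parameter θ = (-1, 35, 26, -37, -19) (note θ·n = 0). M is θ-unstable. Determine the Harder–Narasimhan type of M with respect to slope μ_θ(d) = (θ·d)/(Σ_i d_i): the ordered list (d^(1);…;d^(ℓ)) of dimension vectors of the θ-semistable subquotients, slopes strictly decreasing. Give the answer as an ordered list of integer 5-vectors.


Barcode: M ≅ I[1,1], I[1,2], I[1,4], I[4,5]. HN layers by μ_θ (5 steps, strictly decreasing):
  μ^(1)=35; μ^(2)=8; μ^(3)=-1; μ^(4)=-19; μ^(5)=-37

((0, 1, 0, 0, 0); (0, 1, 1, 1, 0); (3, 0, 0, 0, 0); (0, 0, 0, 0, 1); (0, 0, 0, 1, 0))


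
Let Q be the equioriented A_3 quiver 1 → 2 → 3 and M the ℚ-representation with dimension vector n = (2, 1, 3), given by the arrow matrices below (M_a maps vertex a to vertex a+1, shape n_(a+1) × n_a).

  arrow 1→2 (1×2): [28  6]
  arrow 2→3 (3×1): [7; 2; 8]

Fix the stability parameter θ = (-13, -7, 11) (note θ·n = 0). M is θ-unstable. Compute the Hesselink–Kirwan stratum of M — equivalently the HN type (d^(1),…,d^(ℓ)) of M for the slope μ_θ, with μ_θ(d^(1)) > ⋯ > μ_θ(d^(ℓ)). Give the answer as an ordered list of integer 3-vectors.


Interval decomposition of M: I[1,1], I[1,3], I[3,3]^2.
HN type (ℓ=3): μ^(1)=11; μ^(2)=-7; μ^(3)=-13

((0, 0, 3); (0, 1, 0); (2, 0, 0))


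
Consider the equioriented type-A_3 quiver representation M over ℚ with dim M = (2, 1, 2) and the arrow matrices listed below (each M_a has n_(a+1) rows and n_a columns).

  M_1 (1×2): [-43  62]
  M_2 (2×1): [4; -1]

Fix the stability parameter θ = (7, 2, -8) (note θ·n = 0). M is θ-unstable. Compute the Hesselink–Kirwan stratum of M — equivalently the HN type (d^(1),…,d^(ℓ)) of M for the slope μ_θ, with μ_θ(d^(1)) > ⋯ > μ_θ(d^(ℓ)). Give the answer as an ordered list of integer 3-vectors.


Interval decomposition of M: I[1,1], I[1,3], I[3,3].
HN type (ℓ=3): μ^(1)=7; μ^(2)=1/3; μ^(3)=-8

((1, 0, 0); (1, 1, 1); (0, 0, 1))


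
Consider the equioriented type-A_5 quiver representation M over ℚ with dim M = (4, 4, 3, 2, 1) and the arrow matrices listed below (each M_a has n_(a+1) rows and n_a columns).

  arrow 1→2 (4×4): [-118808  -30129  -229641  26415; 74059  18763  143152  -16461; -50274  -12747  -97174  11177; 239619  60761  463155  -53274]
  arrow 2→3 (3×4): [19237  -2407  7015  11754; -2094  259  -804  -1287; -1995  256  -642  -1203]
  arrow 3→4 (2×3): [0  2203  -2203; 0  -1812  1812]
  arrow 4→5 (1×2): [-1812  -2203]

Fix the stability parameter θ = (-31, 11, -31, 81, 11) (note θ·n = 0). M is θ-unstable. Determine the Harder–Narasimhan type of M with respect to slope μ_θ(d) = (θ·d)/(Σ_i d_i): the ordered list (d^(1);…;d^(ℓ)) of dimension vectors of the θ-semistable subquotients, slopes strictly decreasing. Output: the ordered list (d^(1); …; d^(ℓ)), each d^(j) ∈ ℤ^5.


Via rank(M_{q-1}∘⋯∘M_p): M ≅ I[1,2], I[1,3]^2, I[1,4], I[4,5].
μ_θ-semistable layers: μ^(1)=81; μ^(2)=46; μ^(3)=11; μ^(4)=-10; μ^(5)=-31

((0, 0, 0, 1, 0); (0, 0, 0, 1, 1); (0, 1, 0, 0, 0); (0, 3, 3, 0, 0); (4, 0, 0, 0, 0))


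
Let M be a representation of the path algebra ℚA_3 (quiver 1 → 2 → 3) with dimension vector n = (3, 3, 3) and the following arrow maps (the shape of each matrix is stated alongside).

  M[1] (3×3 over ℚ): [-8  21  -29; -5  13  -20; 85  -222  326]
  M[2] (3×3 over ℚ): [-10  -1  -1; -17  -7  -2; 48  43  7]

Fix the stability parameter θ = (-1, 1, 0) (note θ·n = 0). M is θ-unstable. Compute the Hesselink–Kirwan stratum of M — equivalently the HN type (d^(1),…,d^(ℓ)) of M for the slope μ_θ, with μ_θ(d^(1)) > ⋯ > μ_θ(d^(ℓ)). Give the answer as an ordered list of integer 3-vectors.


Barcode: M ≅ I[1,3]^3. HN layers by μ_θ (2 steps, strictly decreasing):
  μ^(1)=1/2; μ^(2)=-1

((0, 3, 3); (3, 0, 0))
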